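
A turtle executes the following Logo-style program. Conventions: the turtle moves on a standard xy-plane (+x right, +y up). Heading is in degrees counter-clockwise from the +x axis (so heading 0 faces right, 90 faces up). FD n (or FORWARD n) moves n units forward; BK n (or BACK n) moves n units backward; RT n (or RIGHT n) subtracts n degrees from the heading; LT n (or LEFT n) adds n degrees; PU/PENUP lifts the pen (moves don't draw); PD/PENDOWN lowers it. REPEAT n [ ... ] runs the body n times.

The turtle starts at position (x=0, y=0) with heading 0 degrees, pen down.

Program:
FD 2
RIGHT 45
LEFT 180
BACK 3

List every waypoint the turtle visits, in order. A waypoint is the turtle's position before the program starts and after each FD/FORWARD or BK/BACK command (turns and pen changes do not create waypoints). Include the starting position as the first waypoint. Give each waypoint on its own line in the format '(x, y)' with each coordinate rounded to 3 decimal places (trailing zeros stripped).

Answer: (0, 0)
(2, 0)
(4.121, -2.121)

Derivation:
Executing turtle program step by step:
Start: pos=(0,0), heading=0, pen down
FD 2: (0,0) -> (2,0) [heading=0, draw]
RT 45: heading 0 -> 315
LT 180: heading 315 -> 135
BK 3: (2,0) -> (4.121,-2.121) [heading=135, draw]
Final: pos=(4.121,-2.121), heading=135, 2 segment(s) drawn
Waypoints (3 total):
(0, 0)
(2, 0)
(4.121, -2.121)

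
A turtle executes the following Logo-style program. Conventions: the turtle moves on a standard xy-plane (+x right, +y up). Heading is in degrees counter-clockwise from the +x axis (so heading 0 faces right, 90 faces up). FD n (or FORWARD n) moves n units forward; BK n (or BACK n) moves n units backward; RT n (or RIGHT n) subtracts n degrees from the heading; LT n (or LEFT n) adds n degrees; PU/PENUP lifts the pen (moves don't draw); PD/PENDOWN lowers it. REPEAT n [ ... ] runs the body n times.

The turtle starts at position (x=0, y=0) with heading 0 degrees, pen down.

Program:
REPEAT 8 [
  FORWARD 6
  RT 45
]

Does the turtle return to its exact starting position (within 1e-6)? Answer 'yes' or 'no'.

Answer: yes

Derivation:
Executing turtle program step by step:
Start: pos=(0,0), heading=0, pen down
REPEAT 8 [
  -- iteration 1/8 --
  FD 6: (0,0) -> (6,0) [heading=0, draw]
  RT 45: heading 0 -> 315
  -- iteration 2/8 --
  FD 6: (6,0) -> (10.243,-4.243) [heading=315, draw]
  RT 45: heading 315 -> 270
  -- iteration 3/8 --
  FD 6: (10.243,-4.243) -> (10.243,-10.243) [heading=270, draw]
  RT 45: heading 270 -> 225
  -- iteration 4/8 --
  FD 6: (10.243,-10.243) -> (6,-14.485) [heading=225, draw]
  RT 45: heading 225 -> 180
  -- iteration 5/8 --
  FD 6: (6,-14.485) -> (0,-14.485) [heading=180, draw]
  RT 45: heading 180 -> 135
  -- iteration 6/8 --
  FD 6: (0,-14.485) -> (-4.243,-10.243) [heading=135, draw]
  RT 45: heading 135 -> 90
  -- iteration 7/8 --
  FD 6: (-4.243,-10.243) -> (-4.243,-4.243) [heading=90, draw]
  RT 45: heading 90 -> 45
  -- iteration 8/8 --
  FD 6: (-4.243,-4.243) -> (0,0) [heading=45, draw]
  RT 45: heading 45 -> 0
]
Final: pos=(0,0), heading=0, 8 segment(s) drawn

Start position: (0, 0)
Final position: (0, 0)
Distance = 0; < 1e-6 -> CLOSED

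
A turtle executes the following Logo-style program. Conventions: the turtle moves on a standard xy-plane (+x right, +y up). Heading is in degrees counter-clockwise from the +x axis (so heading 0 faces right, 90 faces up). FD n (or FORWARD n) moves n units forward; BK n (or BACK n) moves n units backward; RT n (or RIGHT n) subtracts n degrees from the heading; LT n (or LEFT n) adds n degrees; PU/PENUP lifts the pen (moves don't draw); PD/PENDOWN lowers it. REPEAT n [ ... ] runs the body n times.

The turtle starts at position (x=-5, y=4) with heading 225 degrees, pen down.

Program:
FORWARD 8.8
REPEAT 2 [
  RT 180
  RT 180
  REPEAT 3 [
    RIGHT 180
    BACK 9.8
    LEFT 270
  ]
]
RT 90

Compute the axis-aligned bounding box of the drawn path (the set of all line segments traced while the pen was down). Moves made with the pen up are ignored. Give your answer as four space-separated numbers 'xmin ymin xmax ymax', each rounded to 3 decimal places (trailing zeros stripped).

Executing turtle program step by step:
Start: pos=(-5,4), heading=225, pen down
FD 8.8: (-5,4) -> (-11.223,-2.223) [heading=225, draw]
REPEAT 2 [
  -- iteration 1/2 --
  RT 180: heading 225 -> 45
  RT 180: heading 45 -> 225
  REPEAT 3 [
    -- iteration 1/3 --
    RT 180: heading 225 -> 45
    BK 9.8: (-11.223,-2.223) -> (-18.152,-9.152) [heading=45, draw]
    LT 270: heading 45 -> 315
    -- iteration 2/3 --
    RT 180: heading 315 -> 135
    BK 9.8: (-18.152,-9.152) -> (-11.223,-16.082) [heading=135, draw]
    LT 270: heading 135 -> 45
    -- iteration 3/3 --
    RT 180: heading 45 -> 225
    BK 9.8: (-11.223,-16.082) -> (-4.293,-9.152) [heading=225, draw]
    LT 270: heading 225 -> 135
  ]
  -- iteration 2/2 --
  RT 180: heading 135 -> 315
  RT 180: heading 315 -> 135
  REPEAT 3 [
    -- iteration 1/3 --
    RT 180: heading 135 -> 315
    BK 9.8: (-4.293,-9.152) -> (-11.223,-2.223) [heading=315, draw]
    LT 270: heading 315 -> 225
    -- iteration 2/3 --
    RT 180: heading 225 -> 45
    BK 9.8: (-11.223,-2.223) -> (-18.152,-9.152) [heading=45, draw]
    LT 270: heading 45 -> 315
    -- iteration 3/3 --
    RT 180: heading 315 -> 135
    BK 9.8: (-18.152,-9.152) -> (-11.223,-16.082) [heading=135, draw]
    LT 270: heading 135 -> 45
  ]
]
RT 90: heading 45 -> 315
Final: pos=(-11.223,-16.082), heading=315, 7 segment(s) drawn

Segment endpoints: x in {-18.152, -11.223, -11.223, -5, -4.293}, y in {-16.082, -16.082, -9.152, -9.152, -2.223, -2.223, 4}
xmin=-18.152, ymin=-16.082, xmax=-4.293, ymax=4

Answer: -18.152 -16.082 -4.293 4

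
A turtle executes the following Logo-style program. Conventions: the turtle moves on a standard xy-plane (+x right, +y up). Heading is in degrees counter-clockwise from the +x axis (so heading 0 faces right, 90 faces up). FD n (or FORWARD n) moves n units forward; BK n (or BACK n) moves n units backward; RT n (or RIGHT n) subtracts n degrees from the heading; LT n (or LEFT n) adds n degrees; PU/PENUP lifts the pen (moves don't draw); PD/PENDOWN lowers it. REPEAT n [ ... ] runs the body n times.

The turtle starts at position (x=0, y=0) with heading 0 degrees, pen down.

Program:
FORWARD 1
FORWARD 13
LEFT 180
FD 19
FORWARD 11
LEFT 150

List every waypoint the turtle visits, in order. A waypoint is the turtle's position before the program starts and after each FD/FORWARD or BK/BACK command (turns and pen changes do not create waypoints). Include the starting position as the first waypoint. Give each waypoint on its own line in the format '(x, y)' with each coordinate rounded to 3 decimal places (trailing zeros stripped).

Executing turtle program step by step:
Start: pos=(0,0), heading=0, pen down
FD 1: (0,0) -> (1,0) [heading=0, draw]
FD 13: (1,0) -> (14,0) [heading=0, draw]
LT 180: heading 0 -> 180
FD 19: (14,0) -> (-5,0) [heading=180, draw]
FD 11: (-5,0) -> (-16,0) [heading=180, draw]
LT 150: heading 180 -> 330
Final: pos=(-16,0), heading=330, 4 segment(s) drawn
Waypoints (5 total):
(0, 0)
(1, 0)
(14, 0)
(-5, 0)
(-16, 0)

Answer: (0, 0)
(1, 0)
(14, 0)
(-5, 0)
(-16, 0)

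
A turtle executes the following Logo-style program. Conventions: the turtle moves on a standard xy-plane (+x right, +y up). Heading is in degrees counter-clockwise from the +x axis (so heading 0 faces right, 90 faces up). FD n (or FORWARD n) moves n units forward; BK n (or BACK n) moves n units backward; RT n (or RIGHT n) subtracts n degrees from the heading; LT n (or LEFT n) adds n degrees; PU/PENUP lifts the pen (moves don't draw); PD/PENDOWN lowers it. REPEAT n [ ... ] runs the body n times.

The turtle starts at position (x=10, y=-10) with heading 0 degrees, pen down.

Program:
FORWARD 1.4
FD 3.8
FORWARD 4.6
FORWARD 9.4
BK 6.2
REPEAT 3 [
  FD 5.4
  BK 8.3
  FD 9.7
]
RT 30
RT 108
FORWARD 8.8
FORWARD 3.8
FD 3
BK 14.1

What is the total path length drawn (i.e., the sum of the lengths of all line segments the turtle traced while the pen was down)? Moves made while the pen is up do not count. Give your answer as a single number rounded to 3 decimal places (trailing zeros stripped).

Executing turtle program step by step:
Start: pos=(10,-10), heading=0, pen down
FD 1.4: (10,-10) -> (11.4,-10) [heading=0, draw]
FD 3.8: (11.4,-10) -> (15.2,-10) [heading=0, draw]
FD 4.6: (15.2,-10) -> (19.8,-10) [heading=0, draw]
FD 9.4: (19.8,-10) -> (29.2,-10) [heading=0, draw]
BK 6.2: (29.2,-10) -> (23,-10) [heading=0, draw]
REPEAT 3 [
  -- iteration 1/3 --
  FD 5.4: (23,-10) -> (28.4,-10) [heading=0, draw]
  BK 8.3: (28.4,-10) -> (20.1,-10) [heading=0, draw]
  FD 9.7: (20.1,-10) -> (29.8,-10) [heading=0, draw]
  -- iteration 2/3 --
  FD 5.4: (29.8,-10) -> (35.2,-10) [heading=0, draw]
  BK 8.3: (35.2,-10) -> (26.9,-10) [heading=0, draw]
  FD 9.7: (26.9,-10) -> (36.6,-10) [heading=0, draw]
  -- iteration 3/3 --
  FD 5.4: (36.6,-10) -> (42,-10) [heading=0, draw]
  BK 8.3: (42,-10) -> (33.7,-10) [heading=0, draw]
  FD 9.7: (33.7,-10) -> (43.4,-10) [heading=0, draw]
]
RT 30: heading 0 -> 330
RT 108: heading 330 -> 222
FD 8.8: (43.4,-10) -> (36.86,-15.888) [heading=222, draw]
FD 3.8: (36.86,-15.888) -> (34.036,-18.431) [heading=222, draw]
FD 3: (34.036,-18.431) -> (31.807,-20.438) [heading=222, draw]
BK 14.1: (31.807,-20.438) -> (42.285,-11.004) [heading=222, draw]
Final: pos=(42.285,-11.004), heading=222, 18 segment(s) drawn

Segment lengths:
  seg 1: (10,-10) -> (11.4,-10), length = 1.4
  seg 2: (11.4,-10) -> (15.2,-10), length = 3.8
  seg 3: (15.2,-10) -> (19.8,-10), length = 4.6
  seg 4: (19.8,-10) -> (29.2,-10), length = 9.4
  seg 5: (29.2,-10) -> (23,-10), length = 6.2
  seg 6: (23,-10) -> (28.4,-10), length = 5.4
  seg 7: (28.4,-10) -> (20.1,-10), length = 8.3
  seg 8: (20.1,-10) -> (29.8,-10), length = 9.7
  seg 9: (29.8,-10) -> (35.2,-10), length = 5.4
  seg 10: (35.2,-10) -> (26.9,-10), length = 8.3
  seg 11: (26.9,-10) -> (36.6,-10), length = 9.7
  seg 12: (36.6,-10) -> (42,-10), length = 5.4
  seg 13: (42,-10) -> (33.7,-10), length = 8.3
  seg 14: (33.7,-10) -> (43.4,-10), length = 9.7
  seg 15: (43.4,-10) -> (36.86,-15.888), length = 8.8
  seg 16: (36.86,-15.888) -> (34.036,-18.431), length = 3.8
  seg 17: (34.036,-18.431) -> (31.807,-20.438), length = 3
  seg 18: (31.807,-20.438) -> (42.285,-11.004), length = 14.1
Total = 125.3

Answer: 125.3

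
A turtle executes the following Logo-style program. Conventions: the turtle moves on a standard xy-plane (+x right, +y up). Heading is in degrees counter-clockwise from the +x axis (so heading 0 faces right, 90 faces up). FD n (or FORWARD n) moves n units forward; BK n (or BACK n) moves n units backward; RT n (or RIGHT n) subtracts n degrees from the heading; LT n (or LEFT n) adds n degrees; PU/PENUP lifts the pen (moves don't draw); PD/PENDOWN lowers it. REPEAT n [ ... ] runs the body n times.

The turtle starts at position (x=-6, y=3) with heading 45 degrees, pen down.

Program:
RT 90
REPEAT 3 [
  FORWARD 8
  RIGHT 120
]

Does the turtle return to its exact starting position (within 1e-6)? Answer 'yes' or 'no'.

Executing turtle program step by step:
Start: pos=(-6,3), heading=45, pen down
RT 90: heading 45 -> 315
REPEAT 3 [
  -- iteration 1/3 --
  FD 8: (-6,3) -> (-0.343,-2.657) [heading=315, draw]
  RT 120: heading 315 -> 195
  -- iteration 2/3 --
  FD 8: (-0.343,-2.657) -> (-8.071,-4.727) [heading=195, draw]
  RT 120: heading 195 -> 75
  -- iteration 3/3 --
  FD 8: (-8.071,-4.727) -> (-6,3) [heading=75, draw]
  RT 120: heading 75 -> 315
]
Final: pos=(-6,3), heading=315, 3 segment(s) drawn

Start position: (-6, 3)
Final position: (-6, 3)
Distance = 0; < 1e-6 -> CLOSED

Answer: yes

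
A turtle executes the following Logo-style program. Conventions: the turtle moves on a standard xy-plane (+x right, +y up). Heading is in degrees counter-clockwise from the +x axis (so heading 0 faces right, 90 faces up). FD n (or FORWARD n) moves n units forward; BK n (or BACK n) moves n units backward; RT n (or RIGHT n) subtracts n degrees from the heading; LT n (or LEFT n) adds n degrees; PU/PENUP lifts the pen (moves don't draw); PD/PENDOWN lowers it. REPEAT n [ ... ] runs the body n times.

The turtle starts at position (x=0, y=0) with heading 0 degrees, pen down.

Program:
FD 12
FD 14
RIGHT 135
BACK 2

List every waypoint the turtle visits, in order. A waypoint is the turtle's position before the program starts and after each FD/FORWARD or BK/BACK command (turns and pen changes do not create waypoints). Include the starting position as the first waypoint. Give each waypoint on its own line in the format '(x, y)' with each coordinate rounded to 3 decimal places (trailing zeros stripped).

Answer: (0, 0)
(12, 0)
(26, 0)
(27.414, 1.414)

Derivation:
Executing turtle program step by step:
Start: pos=(0,0), heading=0, pen down
FD 12: (0,0) -> (12,0) [heading=0, draw]
FD 14: (12,0) -> (26,0) [heading=0, draw]
RT 135: heading 0 -> 225
BK 2: (26,0) -> (27.414,1.414) [heading=225, draw]
Final: pos=(27.414,1.414), heading=225, 3 segment(s) drawn
Waypoints (4 total):
(0, 0)
(12, 0)
(26, 0)
(27.414, 1.414)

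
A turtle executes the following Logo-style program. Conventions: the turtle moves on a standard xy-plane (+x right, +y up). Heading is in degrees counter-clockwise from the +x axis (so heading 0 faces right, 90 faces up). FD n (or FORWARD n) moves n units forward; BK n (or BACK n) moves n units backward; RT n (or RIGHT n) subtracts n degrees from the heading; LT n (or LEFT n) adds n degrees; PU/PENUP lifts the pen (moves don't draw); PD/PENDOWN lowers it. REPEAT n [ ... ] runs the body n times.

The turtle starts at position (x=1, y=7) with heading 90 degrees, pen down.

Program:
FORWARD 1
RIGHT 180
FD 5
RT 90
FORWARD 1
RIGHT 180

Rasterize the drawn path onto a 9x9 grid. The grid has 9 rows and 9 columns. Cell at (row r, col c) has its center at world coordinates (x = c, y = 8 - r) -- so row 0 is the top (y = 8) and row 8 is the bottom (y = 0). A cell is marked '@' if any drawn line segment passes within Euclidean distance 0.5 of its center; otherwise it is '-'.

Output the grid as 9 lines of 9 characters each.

Segment 0: (1,7) -> (1,8)
Segment 1: (1,8) -> (1,3)
Segment 2: (1,3) -> (0,3)

Answer: -@-------
-@-------
-@-------
-@-------
-@-------
@@-------
---------
---------
---------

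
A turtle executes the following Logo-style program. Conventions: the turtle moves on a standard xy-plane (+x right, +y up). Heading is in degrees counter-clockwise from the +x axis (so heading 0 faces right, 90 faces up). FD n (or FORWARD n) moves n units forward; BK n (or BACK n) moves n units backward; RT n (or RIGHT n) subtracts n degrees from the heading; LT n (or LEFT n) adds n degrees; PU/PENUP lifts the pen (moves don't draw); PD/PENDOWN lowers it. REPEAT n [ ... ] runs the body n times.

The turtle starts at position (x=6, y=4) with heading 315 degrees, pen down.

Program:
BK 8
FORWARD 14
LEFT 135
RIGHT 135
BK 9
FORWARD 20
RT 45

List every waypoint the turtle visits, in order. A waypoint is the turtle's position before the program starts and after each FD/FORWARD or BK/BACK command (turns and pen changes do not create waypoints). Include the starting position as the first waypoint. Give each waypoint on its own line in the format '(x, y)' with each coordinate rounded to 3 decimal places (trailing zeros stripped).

Executing turtle program step by step:
Start: pos=(6,4), heading=315, pen down
BK 8: (6,4) -> (0.343,9.657) [heading=315, draw]
FD 14: (0.343,9.657) -> (10.243,-0.243) [heading=315, draw]
LT 135: heading 315 -> 90
RT 135: heading 90 -> 315
BK 9: (10.243,-0.243) -> (3.879,6.121) [heading=315, draw]
FD 20: (3.879,6.121) -> (18.021,-8.021) [heading=315, draw]
RT 45: heading 315 -> 270
Final: pos=(18.021,-8.021), heading=270, 4 segment(s) drawn
Waypoints (5 total):
(6, 4)
(0.343, 9.657)
(10.243, -0.243)
(3.879, 6.121)
(18.021, -8.021)

Answer: (6, 4)
(0.343, 9.657)
(10.243, -0.243)
(3.879, 6.121)
(18.021, -8.021)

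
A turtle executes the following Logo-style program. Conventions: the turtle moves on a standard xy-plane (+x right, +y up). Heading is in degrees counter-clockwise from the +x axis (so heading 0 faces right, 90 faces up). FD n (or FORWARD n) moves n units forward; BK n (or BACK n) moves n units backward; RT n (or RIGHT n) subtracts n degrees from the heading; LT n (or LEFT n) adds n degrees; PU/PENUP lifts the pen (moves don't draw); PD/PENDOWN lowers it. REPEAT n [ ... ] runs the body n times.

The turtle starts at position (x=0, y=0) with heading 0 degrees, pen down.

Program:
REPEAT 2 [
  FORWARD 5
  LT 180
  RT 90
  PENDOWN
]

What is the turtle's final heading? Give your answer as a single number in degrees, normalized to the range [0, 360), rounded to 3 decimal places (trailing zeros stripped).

Executing turtle program step by step:
Start: pos=(0,0), heading=0, pen down
REPEAT 2 [
  -- iteration 1/2 --
  FD 5: (0,0) -> (5,0) [heading=0, draw]
  LT 180: heading 0 -> 180
  RT 90: heading 180 -> 90
  PD: pen down
  -- iteration 2/2 --
  FD 5: (5,0) -> (5,5) [heading=90, draw]
  LT 180: heading 90 -> 270
  RT 90: heading 270 -> 180
  PD: pen down
]
Final: pos=(5,5), heading=180, 2 segment(s) drawn

Answer: 180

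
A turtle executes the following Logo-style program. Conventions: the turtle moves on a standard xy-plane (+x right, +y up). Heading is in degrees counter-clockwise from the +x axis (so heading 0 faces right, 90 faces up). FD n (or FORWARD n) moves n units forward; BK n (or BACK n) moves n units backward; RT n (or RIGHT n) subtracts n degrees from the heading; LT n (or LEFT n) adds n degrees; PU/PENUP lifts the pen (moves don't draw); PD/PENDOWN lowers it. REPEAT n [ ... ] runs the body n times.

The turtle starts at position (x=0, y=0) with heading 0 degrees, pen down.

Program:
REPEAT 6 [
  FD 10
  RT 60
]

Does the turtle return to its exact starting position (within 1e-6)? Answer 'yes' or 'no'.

Executing turtle program step by step:
Start: pos=(0,0), heading=0, pen down
REPEAT 6 [
  -- iteration 1/6 --
  FD 10: (0,0) -> (10,0) [heading=0, draw]
  RT 60: heading 0 -> 300
  -- iteration 2/6 --
  FD 10: (10,0) -> (15,-8.66) [heading=300, draw]
  RT 60: heading 300 -> 240
  -- iteration 3/6 --
  FD 10: (15,-8.66) -> (10,-17.321) [heading=240, draw]
  RT 60: heading 240 -> 180
  -- iteration 4/6 --
  FD 10: (10,-17.321) -> (0,-17.321) [heading=180, draw]
  RT 60: heading 180 -> 120
  -- iteration 5/6 --
  FD 10: (0,-17.321) -> (-5,-8.66) [heading=120, draw]
  RT 60: heading 120 -> 60
  -- iteration 6/6 --
  FD 10: (-5,-8.66) -> (0,0) [heading=60, draw]
  RT 60: heading 60 -> 0
]
Final: pos=(0,0), heading=0, 6 segment(s) drawn

Start position: (0, 0)
Final position: (0, 0)
Distance = 0; < 1e-6 -> CLOSED

Answer: yes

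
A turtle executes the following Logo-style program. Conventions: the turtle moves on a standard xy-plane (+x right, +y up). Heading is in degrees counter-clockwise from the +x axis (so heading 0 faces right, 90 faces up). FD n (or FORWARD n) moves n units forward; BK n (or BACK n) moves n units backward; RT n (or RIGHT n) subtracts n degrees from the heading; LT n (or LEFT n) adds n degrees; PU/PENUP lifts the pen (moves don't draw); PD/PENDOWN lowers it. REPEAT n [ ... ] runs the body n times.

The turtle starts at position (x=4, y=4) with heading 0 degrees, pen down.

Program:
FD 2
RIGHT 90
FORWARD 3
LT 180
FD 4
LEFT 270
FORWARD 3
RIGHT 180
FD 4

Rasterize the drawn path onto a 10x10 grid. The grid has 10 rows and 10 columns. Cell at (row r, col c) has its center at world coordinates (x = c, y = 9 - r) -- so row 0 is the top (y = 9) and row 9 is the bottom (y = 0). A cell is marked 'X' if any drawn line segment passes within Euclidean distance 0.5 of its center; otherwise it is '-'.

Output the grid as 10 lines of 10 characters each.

Answer: ----------
----------
----------
----------
-----XXXXX
----XXX---
------X---
------X---
------X---
----------

Derivation:
Segment 0: (4,4) -> (6,4)
Segment 1: (6,4) -> (6,1)
Segment 2: (6,1) -> (6,5)
Segment 3: (6,5) -> (9,5)
Segment 4: (9,5) -> (5,5)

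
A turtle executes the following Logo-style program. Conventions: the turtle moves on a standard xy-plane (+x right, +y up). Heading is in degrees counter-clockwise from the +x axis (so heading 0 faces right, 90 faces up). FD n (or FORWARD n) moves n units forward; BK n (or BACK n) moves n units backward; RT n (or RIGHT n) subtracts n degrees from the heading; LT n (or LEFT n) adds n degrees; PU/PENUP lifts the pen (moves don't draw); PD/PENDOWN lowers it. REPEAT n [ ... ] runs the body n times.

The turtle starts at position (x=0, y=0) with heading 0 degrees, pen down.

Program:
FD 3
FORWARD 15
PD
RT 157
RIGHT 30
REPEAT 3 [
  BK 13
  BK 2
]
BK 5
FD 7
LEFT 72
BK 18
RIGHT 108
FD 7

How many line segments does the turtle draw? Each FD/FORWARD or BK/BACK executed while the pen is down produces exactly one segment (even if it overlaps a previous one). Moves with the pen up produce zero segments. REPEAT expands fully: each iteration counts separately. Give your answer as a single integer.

Executing turtle program step by step:
Start: pos=(0,0), heading=0, pen down
FD 3: (0,0) -> (3,0) [heading=0, draw]
FD 15: (3,0) -> (18,0) [heading=0, draw]
PD: pen down
RT 157: heading 0 -> 203
RT 30: heading 203 -> 173
REPEAT 3 [
  -- iteration 1/3 --
  BK 13: (18,0) -> (30.903,-1.584) [heading=173, draw]
  BK 2: (30.903,-1.584) -> (32.888,-1.828) [heading=173, draw]
  -- iteration 2/3 --
  BK 13: (32.888,-1.828) -> (45.791,-3.412) [heading=173, draw]
  BK 2: (45.791,-3.412) -> (47.776,-3.656) [heading=173, draw]
  -- iteration 3/3 --
  BK 13: (47.776,-3.656) -> (60.679,-5.24) [heading=173, draw]
  BK 2: (60.679,-5.24) -> (62.665,-5.484) [heading=173, draw]
]
BK 5: (62.665,-5.484) -> (67.627,-6.093) [heading=173, draw]
FD 7: (67.627,-6.093) -> (60.679,-5.24) [heading=173, draw]
LT 72: heading 173 -> 245
BK 18: (60.679,-5.24) -> (68.287,11.073) [heading=245, draw]
RT 108: heading 245 -> 137
FD 7: (68.287,11.073) -> (63.167,15.847) [heading=137, draw]
Final: pos=(63.167,15.847), heading=137, 12 segment(s) drawn
Segments drawn: 12

Answer: 12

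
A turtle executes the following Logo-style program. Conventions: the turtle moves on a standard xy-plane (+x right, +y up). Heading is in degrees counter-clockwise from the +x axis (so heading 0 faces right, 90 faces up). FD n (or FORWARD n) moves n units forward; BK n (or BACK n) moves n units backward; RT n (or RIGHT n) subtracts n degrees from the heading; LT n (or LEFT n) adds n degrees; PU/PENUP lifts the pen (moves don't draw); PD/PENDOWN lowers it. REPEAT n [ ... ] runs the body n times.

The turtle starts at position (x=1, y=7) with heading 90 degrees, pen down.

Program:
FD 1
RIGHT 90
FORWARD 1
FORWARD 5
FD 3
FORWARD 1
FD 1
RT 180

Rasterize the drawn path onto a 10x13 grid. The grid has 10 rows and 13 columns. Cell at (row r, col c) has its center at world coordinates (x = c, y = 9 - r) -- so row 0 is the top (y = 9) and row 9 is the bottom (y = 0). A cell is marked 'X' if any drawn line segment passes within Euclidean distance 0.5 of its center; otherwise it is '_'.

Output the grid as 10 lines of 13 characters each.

Segment 0: (1,7) -> (1,8)
Segment 1: (1,8) -> (2,8)
Segment 2: (2,8) -> (7,8)
Segment 3: (7,8) -> (10,8)
Segment 4: (10,8) -> (11,8)
Segment 5: (11,8) -> (12,8)

Answer: _____________
_XXXXXXXXXXXX
_X___________
_____________
_____________
_____________
_____________
_____________
_____________
_____________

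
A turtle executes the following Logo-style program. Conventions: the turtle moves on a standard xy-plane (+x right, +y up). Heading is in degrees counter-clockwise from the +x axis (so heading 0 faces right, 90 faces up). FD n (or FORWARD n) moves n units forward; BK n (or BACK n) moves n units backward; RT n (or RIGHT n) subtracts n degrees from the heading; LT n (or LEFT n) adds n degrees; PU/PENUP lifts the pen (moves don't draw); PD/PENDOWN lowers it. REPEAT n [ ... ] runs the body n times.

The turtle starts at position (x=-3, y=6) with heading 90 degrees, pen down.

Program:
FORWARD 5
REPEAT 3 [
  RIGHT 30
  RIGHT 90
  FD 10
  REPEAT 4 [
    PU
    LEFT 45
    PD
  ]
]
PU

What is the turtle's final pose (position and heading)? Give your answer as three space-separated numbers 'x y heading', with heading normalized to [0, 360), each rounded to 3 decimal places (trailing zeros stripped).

Executing turtle program step by step:
Start: pos=(-3,6), heading=90, pen down
FD 5: (-3,6) -> (-3,11) [heading=90, draw]
REPEAT 3 [
  -- iteration 1/3 --
  RT 30: heading 90 -> 60
  RT 90: heading 60 -> 330
  FD 10: (-3,11) -> (5.66,6) [heading=330, draw]
  REPEAT 4 [
    -- iteration 1/4 --
    PU: pen up
    LT 45: heading 330 -> 15
    PD: pen down
    -- iteration 2/4 --
    PU: pen up
    LT 45: heading 15 -> 60
    PD: pen down
    -- iteration 3/4 --
    PU: pen up
    LT 45: heading 60 -> 105
    PD: pen down
    -- iteration 4/4 --
    PU: pen up
    LT 45: heading 105 -> 150
    PD: pen down
  ]
  -- iteration 2/3 --
  RT 30: heading 150 -> 120
  RT 90: heading 120 -> 30
  FD 10: (5.66,6) -> (14.321,11) [heading=30, draw]
  REPEAT 4 [
    -- iteration 1/4 --
    PU: pen up
    LT 45: heading 30 -> 75
    PD: pen down
    -- iteration 2/4 --
    PU: pen up
    LT 45: heading 75 -> 120
    PD: pen down
    -- iteration 3/4 --
    PU: pen up
    LT 45: heading 120 -> 165
    PD: pen down
    -- iteration 4/4 --
    PU: pen up
    LT 45: heading 165 -> 210
    PD: pen down
  ]
  -- iteration 3/3 --
  RT 30: heading 210 -> 180
  RT 90: heading 180 -> 90
  FD 10: (14.321,11) -> (14.321,21) [heading=90, draw]
  REPEAT 4 [
    -- iteration 1/4 --
    PU: pen up
    LT 45: heading 90 -> 135
    PD: pen down
    -- iteration 2/4 --
    PU: pen up
    LT 45: heading 135 -> 180
    PD: pen down
    -- iteration 3/4 --
    PU: pen up
    LT 45: heading 180 -> 225
    PD: pen down
    -- iteration 4/4 --
    PU: pen up
    LT 45: heading 225 -> 270
    PD: pen down
  ]
]
PU: pen up
Final: pos=(14.321,21), heading=270, 4 segment(s) drawn

Answer: 14.321 21 270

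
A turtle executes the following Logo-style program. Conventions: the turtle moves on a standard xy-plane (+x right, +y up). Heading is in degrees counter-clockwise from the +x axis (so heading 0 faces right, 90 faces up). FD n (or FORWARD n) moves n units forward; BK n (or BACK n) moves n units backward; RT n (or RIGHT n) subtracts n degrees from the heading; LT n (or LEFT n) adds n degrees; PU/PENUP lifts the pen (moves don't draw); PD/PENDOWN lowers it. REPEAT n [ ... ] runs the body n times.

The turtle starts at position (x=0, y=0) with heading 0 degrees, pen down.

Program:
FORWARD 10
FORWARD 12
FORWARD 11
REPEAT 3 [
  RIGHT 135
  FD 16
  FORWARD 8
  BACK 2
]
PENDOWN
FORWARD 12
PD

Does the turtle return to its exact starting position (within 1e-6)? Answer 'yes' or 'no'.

Executing turtle program step by step:
Start: pos=(0,0), heading=0, pen down
FD 10: (0,0) -> (10,0) [heading=0, draw]
FD 12: (10,0) -> (22,0) [heading=0, draw]
FD 11: (22,0) -> (33,0) [heading=0, draw]
REPEAT 3 [
  -- iteration 1/3 --
  RT 135: heading 0 -> 225
  FD 16: (33,0) -> (21.686,-11.314) [heading=225, draw]
  FD 8: (21.686,-11.314) -> (16.029,-16.971) [heading=225, draw]
  BK 2: (16.029,-16.971) -> (17.444,-15.556) [heading=225, draw]
  -- iteration 2/3 --
  RT 135: heading 225 -> 90
  FD 16: (17.444,-15.556) -> (17.444,0.444) [heading=90, draw]
  FD 8: (17.444,0.444) -> (17.444,8.444) [heading=90, draw]
  BK 2: (17.444,8.444) -> (17.444,6.444) [heading=90, draw]
  -- iteration 3/3 --
  RT 135: heading 90 -> 315
  FD 16: (17.444,6.444) -> (28.757,-4.87) [heading=315, draw]
  FD 8: (28.757,-4.87) -> (34.414,-10.527) [heading=315, draw]
  BK 2: (34.414,-10.527) -> (33,-9.113) [heading=315, draw]
]
PD: pen down
FD 12: (33,-9.113) -> (41.485,-17.598) [heading=315, draw]
PD: pen down
Final: pos=(41.485,-17.598), heading=315, 13 segment(s) drawn

Start position: (0, 0)
Final position: (41.485, -17.598)
Distance = 45.063; >= 1e-6 -> NOT closed

Answer: no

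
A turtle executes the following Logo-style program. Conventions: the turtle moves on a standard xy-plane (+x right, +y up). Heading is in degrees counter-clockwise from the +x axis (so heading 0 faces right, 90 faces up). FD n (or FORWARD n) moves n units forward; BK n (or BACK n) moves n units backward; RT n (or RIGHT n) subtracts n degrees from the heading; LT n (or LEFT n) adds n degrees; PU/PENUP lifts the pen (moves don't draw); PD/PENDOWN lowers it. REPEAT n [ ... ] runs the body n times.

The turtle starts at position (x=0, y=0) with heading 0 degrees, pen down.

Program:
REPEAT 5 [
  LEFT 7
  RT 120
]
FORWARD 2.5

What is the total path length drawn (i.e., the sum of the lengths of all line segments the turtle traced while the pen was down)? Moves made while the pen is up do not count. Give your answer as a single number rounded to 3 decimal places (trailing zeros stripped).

Answer: 2.5

Derivation:
Executing turtle program step by step:
Start: pos=(0,0), heading=0, pen down
REPEAT 5 [
  -- iteration 1/5 --
  LT 7: heading 0 -> 7
  RT 120: heading 7 -> 247
  -- iteration 2/5 --
  LT 7: heading 247 -> 254
  RT 120: heading 254 -> 134
  -- iteration 3/5 --
  LT 7: heading 134 -> 141
  RT 120: heading 141 -> 21
  -- iteration 4/5 --
  LT 7: heading 21 -> 28
  RT 120: heading 28 -> 268
  -- iteration 5/5 --
  LT 7: heading 268 -> 275
  RT 120: heading 275 -> 155
]
FD 2.5: (0,0) -> (-2.266,1.057) [heading=155, draw]
Final: pos=(-2.266,1.057), heading=155, 1 segment(s) drawn

Segment lengths:
  seg 1: (0,0) -> (-2.266,1.057), length = 2.5
Total = 2.5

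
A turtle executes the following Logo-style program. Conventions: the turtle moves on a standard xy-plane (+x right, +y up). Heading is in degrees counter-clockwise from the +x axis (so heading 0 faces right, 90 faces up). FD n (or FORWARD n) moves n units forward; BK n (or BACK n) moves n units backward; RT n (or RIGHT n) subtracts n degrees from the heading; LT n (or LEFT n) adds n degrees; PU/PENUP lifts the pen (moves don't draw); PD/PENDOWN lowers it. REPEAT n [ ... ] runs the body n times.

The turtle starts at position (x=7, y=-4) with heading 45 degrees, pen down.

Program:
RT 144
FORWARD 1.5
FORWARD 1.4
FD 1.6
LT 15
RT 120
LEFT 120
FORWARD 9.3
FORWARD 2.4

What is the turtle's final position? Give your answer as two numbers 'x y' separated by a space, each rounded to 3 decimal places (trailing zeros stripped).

Answer: 7.519 -20.081

Derivation:
Executing turtle program step by step:
Start: pos=(7,-4), heading=45, pen down
RT 144: heading 45 -> 261
FD 1.5: (7,-4) -> (6.765,-5.482) [heading=261, draw]
FD 1.4: (6.765,-5.482) -> (6.546,-6.864) [heading=261, draw]
FD 1.6: (6.546,-6.864) -> (6.296,-8.445) [heading=261, draw]
LT 15: heading 261 -> 276
RT 120: heading 276 -> 156
LT 120: heading 156 -> 276
FD 9.3: (6.296,-8.445) -> (7.268,-17.694) [heading=276, draw]
FD 2.4: (7.268,-17.694) -> (7.519,-20.081) [heading=276, draw]
Final: pos=(7.519,-20.081), heading=276, 5 segment(s) drawn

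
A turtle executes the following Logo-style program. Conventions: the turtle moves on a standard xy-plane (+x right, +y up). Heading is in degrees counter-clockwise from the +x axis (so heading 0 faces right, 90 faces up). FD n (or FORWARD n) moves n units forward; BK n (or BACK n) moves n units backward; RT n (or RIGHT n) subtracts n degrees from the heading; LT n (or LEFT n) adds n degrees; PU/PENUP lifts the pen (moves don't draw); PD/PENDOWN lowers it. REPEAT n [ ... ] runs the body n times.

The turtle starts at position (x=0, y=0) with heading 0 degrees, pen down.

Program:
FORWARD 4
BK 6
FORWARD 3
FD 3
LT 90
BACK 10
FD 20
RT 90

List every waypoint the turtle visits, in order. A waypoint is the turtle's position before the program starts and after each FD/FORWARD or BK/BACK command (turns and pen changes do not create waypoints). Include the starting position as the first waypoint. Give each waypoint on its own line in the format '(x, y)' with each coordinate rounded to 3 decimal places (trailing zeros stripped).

Answer: (0, 0)
(4, 0)
(-2, 0)
(1, 0)
(4, 0)
(4, -10)
(4, 10)

Derivation:
Executing turtle program step by step:
Start: pos=(0,0), heading=0, pen down
FD 4: (0,0) -> (4,0) [heading=0, draw]
BK 6: (4,0) -> (-2,0) [heading=0, draw]
FD 3: (-2,0) -> (1,0) [heading=0, draw]
FD 3: (1,0) -> (4,0) [heading=0, draw]
LT 90: heading 0 -> 90
BK 10: (4,0) -> (4,-10) [heading=90, draw]
FD 20: (4,-10) -> (4,10) [heading=90, draw]
RT 90: heading 90 -> 0
Final: pos=(4,10), heading=0, 6 segment(s) drawn
Waypoints (7 total):
(0, 0)
(4, 0)
(-2, 0)
(1, 0)
(4, 0)
(4, -10)
(4, 10)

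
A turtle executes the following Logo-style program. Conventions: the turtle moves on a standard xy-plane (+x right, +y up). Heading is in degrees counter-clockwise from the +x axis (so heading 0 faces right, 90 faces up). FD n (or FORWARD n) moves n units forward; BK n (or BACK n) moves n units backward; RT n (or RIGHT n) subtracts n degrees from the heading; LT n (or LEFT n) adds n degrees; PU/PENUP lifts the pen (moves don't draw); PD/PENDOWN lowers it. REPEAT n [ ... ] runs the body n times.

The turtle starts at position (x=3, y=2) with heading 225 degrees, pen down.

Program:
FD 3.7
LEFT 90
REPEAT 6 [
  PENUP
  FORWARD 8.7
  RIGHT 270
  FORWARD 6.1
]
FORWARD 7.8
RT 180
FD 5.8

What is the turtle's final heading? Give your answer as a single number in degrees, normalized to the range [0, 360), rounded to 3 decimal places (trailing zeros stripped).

Executing turtle program step by step:
Start: pos=(3,2), heading=225, pen down
FD 3.7: (3,2) -> (0.384,-0.616) [heading=225, draw]
LT 90: heading 225 -> 315
REPEAT 6 [
  -- iteration 1/6 --
  PU: pen up
  FD 8.7: (0.384,-0.616) -> (6.536,-6.768) [heading=315, move]
  RT 270: heading 315 -> 45
  FD 6.1: (6.536,-6.768) -> (10.849,-2.455) [heading=45, move]
  -- iteration 2/6 --
  PU: pen up
  FD 8.7: (10.849,-2.455) -> (17.001,3.697) [heading=45, move]
  RT 270: heading 45 -> 135
  FD 6.1: (17.001,3.697) -> (12.687,8.01) [heading=135, move]
  -- iteration 3/6 --
  PU: pen up
  FD 8.7: (12.687,8.01) -> (6.536,14.162) [heading=135, move]
  RT 270: heading 135 -> 225
  FD 6.1: (6.536,14.162) -> (2.222,9.849) [heading=225, move]
  -- iteration 4/6 --
  PU: pen up
  FD 8.7: (2.222,9.849) -> (-3.93,3.697) [heading=225, move]
  RT 270: heading 225 -> 315
  FD 6.1: (-3.93,3.697) -> (0.384,-0.616) [heading=315, move]
  -- iteration 5/6 --
  PU: pen up
  FD 8.7: (0.384,-0.616) -> (6.536,-6.768) [heading=315, move]
  RT 270: heading 315 -> 45
  FD 6.1: (6.536,-6.768) -> (10.849,-2.455) [heading=45, move]
  -- iteration 6/6 --
  PU: pen up
  FD 8.7: (10.849,-2.455) -> (17.001,3.697) [heading=45, move]
  RT 270: heading 45 -> 135
  FD 6.1: (17.001,3.697) -> (12.687,8.01) [heading=135, move]
]
FD 7.8: (12.687,8.01) -> (7.172,13.526) [heading=135, move]
RT 180: heading 135 -> 315
FD 5.8: (7.172,13.526) -> (11.273,9.425) [heading=315, move]
Final: pos=(11.273,9.425), heading=315, 1 segment(s) drawn

Answer: 315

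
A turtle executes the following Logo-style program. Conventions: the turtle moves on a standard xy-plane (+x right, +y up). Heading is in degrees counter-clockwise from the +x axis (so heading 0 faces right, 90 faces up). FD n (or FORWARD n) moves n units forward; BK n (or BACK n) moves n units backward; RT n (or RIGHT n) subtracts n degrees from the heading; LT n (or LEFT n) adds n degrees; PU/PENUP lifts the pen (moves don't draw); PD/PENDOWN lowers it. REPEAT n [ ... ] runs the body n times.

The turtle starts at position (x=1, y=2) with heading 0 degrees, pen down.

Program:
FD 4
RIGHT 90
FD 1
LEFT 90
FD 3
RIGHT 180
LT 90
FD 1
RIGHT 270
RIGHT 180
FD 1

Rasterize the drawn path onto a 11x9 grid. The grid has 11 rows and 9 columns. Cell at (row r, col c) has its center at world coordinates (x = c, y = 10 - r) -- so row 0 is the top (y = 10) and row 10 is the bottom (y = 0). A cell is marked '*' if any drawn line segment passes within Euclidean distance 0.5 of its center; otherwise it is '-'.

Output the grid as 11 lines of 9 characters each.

Segment 0: (1,2) -> (5,2)
Segment 1: (5,2) -> (5,1)
Segment 2: (5,1) -> (8,1)
Segment 3: (8,1) -> (8,0)
Segment 4: (8,0) -> (7,-0)

Answer: ---------
---------
---------
---------
---------
---------
---------
---------
-*****---
-----****
-------**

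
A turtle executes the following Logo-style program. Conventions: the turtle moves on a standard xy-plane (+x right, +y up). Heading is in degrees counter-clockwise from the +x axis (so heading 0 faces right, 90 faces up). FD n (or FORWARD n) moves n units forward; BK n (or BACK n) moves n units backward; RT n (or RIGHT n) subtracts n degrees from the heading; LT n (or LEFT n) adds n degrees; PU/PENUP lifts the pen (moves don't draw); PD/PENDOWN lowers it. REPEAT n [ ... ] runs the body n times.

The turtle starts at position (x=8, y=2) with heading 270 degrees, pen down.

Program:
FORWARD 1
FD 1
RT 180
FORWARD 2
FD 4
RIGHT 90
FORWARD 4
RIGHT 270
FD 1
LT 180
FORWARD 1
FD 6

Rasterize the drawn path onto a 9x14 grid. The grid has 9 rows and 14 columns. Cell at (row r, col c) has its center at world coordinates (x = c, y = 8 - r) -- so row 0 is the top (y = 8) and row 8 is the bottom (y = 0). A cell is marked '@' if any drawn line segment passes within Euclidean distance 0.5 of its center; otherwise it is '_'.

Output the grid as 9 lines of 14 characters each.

Answer: ______________
____________@_
________@@@@@_
________@___@_
________@___@_
________@___@_
________@___@_
________@___@_
________@___@_

Derivation:
Segment 0: (8,2) -> (8,1)
Segment 1: (8,1) -> (8,0)
Segment 2: (8,0) -> (8,2)
Segment 3: (8,2) -> (8,6)
Segment 4: (8,6) -> (12,6)
Segment 5: (12,6) -> (12,7)
Segment 6: (12,7) -> (12,6)
Segment 7: (12,6) -> (12,0)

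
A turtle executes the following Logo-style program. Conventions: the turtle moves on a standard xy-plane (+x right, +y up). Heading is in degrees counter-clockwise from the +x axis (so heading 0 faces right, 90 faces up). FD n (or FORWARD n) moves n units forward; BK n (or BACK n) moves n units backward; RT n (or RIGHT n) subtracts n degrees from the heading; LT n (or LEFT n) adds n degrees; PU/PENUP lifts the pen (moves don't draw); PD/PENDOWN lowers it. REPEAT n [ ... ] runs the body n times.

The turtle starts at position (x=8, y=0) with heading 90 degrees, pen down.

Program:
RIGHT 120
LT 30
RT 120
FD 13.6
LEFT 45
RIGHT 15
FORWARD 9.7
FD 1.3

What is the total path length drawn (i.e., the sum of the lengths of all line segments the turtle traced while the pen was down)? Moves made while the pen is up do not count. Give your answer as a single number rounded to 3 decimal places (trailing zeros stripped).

Executing turtle program step by step:
Start: pos=(8,0), heading=90, pen down
RT 120: heading 90 -> 330
LT 30: heading 330 -> 0
RT 120: heading 0 -> 240
FD 13.6: (8,0) -> (1.2,-11.778) [heading=240, draw]
LT 45: heading 240 -> 285
RT 15: heading 285 -> 270
FD 9.7: (1.2,-11.778) -> (1.2,-21.478) [heading=270, draw]
FD 1.3: (1.2,-21.478) -> (1.2,-22.778) [heading=270, draw]
Final: pos=(1.2,-22.778), heading=270, 3 segment(s) drawn

Segment lengths:
  seg 1: (8,0) -> (1.2,-11.778), length = 13.6
  seg 2: (1.2,-11.778) -> (1.2,-21.478), length = 9.7
  seg 3: (1.2,-21.478) -> (1.2,-22.778), length = 1.3
Total = 24.6

Answer: 24.6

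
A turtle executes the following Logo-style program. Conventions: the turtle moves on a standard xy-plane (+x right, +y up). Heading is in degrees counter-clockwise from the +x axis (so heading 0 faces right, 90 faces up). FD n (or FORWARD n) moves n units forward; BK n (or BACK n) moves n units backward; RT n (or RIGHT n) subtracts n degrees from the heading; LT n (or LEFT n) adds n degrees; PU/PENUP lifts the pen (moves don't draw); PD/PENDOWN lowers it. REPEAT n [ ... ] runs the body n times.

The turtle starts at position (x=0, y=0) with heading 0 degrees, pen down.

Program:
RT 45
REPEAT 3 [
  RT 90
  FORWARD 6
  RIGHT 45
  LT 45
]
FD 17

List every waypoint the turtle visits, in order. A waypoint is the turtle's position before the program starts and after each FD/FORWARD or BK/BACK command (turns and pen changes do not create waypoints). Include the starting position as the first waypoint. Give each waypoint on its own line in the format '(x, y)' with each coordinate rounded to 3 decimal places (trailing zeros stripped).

Executing turtle program step by step:
Start: pos=(0,0), heading=0, pen down
RT 45: heading 0 -> 315
REPEAT 3 [
  -- iteration 1/3 --
  RT 90: heading 315 -> 225
  FD 6: (0,0) -> (-4.243,-4.243) [heading=225, draw]
  RT 45: heading 225 -> 180
  LT 45: heading 180 -> 225
  -- iteration 2/3 --
  RT 90: heading 225 -> 135
  FD 6: (-4.243,-4.243) -> (-8.485,0) [heading=135, draw]
  RT 45: heading 135 -> 90
  LT 45: heading 90 -> 135
  -- iteration 3/3 --
  RT 90: heading 135 -> 45
  FD 6: (-8.485,0) -> (-4.243,4.243) [heading=45, draw]
  RT 45: heading 45 -> 0
  LT 45: heading 0 -> 45
]
FD 17: (-4.243,4.243) -> (7.778,16.263) [heading=45, draw]
Final: pos=(7.778,16.263), heading=45, 4 segment(s) drawn
Waypoints (5 total):
(0, 0)
(-4.243, -4.243)
(-8.485, 0)
(-4.243, 4.243)
(7.778, 16.263)

Answer: (0, 0)
(-4.243, -4.243)
(-8.485, 0)
(-4.243, 4.243)
(7.778, 16.263)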